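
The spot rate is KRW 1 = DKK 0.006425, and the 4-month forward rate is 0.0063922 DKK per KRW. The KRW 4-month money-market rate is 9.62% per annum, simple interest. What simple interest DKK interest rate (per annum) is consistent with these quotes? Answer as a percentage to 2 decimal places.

T = 4/12 years.
F/S = 0.0063922/0.006425 = 0.9948949 = (growth of DKK) / (growth of KRW).
KRW growth factor: 1 + 0.0962×4/12 = 1.0320667.
So the DKK growth factor = 1.0267979.
(1.0267979 − 1)/T = 0.080394, i.e. 8.04%.

8.04%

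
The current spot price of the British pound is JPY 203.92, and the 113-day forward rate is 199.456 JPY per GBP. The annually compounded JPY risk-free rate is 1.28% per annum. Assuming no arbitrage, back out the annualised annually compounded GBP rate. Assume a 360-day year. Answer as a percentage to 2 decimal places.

8.68%

T = 113/360 years.
CIP gives F = S · g_JPY/g_GBP, so g_JPY/g_GBP = 199.456/203.92 = 0.9781091.
JPY growth factor: (1 + 0.0128)^(113/360) = 1.0040003.
So the GBP growth factor = 1.0264707.
Annualise: 1.0264707^(360/113) − 1 = 0.086797 = 8.68%.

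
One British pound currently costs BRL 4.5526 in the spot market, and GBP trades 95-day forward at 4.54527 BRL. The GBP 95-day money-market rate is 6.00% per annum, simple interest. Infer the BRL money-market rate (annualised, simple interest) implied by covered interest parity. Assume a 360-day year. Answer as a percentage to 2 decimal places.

5.38%

T = 95/360 years.
CIP gives F = S · g_BRL/g_GBP, so g_BRL/g_GBP = 4.54527/4.5526 = 0.9983899.
The GBP side grows by 1 + 0.0600×95/360 = 1.0158333.
That pins the BRL growth at 1.0141977.
r = (1.0141977 − 1)/(95/360) = 0.053802 → 5.38%.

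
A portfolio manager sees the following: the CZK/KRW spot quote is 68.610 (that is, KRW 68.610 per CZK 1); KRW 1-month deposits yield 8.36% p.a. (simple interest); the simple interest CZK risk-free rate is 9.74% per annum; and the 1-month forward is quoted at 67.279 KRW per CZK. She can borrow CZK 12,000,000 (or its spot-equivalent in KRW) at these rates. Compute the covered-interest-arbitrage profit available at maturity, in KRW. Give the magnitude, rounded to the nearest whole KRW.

T = 1/12 years.
Keep in CZK, deliver into the forward: 12,000,000·1.00811666667·67.279 = KRW 813,900,974.60.
Swap to KRW now, deposit: 12,000,000·68.610·1.00696666667 = KRW 829,055,796.00.
The quoted forward undervalues CZK, so borrow CZK, convert to KRW at spot, deposit the KRW at 8.36%, and buy CZK forward at 67.279 to cover the loan.
Profit = 829,055,796.00 − 813,900,974.60 = KRW 15,154,821.

KRW 15,154,821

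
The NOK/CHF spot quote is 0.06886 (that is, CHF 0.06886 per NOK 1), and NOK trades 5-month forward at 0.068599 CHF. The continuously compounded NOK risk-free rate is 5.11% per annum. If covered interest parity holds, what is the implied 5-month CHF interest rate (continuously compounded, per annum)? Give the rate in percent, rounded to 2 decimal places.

T = 5/12 years.
By CIP, F/S equals the CHF-to-NOK growth ratio: 0.068599/0.06886 = 0.9962097.
NOK growth factor: e^(0.0511×5/12) = 1.021520.
That pins the CHF growth at 1.0176481.
r = ln(1.0176481)/(5/12) = 0.041986 → 4.20%.

4.20%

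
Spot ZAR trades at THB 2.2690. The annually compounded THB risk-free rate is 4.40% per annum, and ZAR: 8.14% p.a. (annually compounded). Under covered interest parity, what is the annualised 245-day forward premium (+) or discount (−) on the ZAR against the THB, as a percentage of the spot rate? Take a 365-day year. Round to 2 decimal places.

T = 245/365 years.
F = S · g_THB/g_ZAR = 2.269 × 1.0293247/1.0539324 = 2.2160223.
(F − S)/S ÷ T = (2.2160223 − 2.269)/2.269/(245/365) = -0.034784 → -3.48%.

-3.48%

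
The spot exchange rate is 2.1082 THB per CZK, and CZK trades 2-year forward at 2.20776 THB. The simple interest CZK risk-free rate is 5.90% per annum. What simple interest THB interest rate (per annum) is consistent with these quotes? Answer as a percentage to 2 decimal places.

8.54%

T = 2 years.
By CIP, F/S equals the THB-to-CZK growth ratio: 2.20776/2.1082 = 1.0472251.
The CZK side grows by 1 + 0.0590×2 = 1.118000.
That pins the THB growth at 1.1707977.
(1.1707977 − 1)/T = 0.085399, i.e. 8.54%.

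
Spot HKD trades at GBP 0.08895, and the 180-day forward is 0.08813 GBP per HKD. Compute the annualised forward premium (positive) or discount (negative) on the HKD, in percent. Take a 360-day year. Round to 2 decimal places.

-1.84%

T = 180/360 years.
(F − S)/S = (0.08813 − 0.08895)/0.08895 = -0.0092187.
×(1/T) gives -1.84% p.a.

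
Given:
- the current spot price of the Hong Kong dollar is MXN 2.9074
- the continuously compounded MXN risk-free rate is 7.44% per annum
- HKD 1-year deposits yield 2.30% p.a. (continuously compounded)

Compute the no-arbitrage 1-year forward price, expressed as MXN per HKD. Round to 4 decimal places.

3.0607

T = 1 year.
Growth of 1 MXN over T: e^(0.0744×1) = 1.0772376.
HKD growth factor: e^(0.0230×1) = 1.0232665.
CIP: F = S · (grow MXN)/(grow HKD) = 2.9074 × 1.0772376/1.0232665 = 3.060748 MXN per HKD.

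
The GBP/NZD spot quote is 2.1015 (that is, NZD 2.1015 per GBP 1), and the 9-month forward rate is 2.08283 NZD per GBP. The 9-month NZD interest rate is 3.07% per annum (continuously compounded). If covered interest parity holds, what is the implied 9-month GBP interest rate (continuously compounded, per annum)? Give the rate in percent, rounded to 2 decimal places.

T = 9/12 years.
CIP gives F = S · g_NZD/g_GBP, so g_NZD/g_GBP = 2.08283/2.1015 = 0.9911159.
NZD growth factor: e^(0.0307×9/12) = 1.0232921.
So the GBP growth factor = 1.0324646.
Take logs: ln 1.0324646 / (9/12) = 0.042598, so 4.26%.

4.26%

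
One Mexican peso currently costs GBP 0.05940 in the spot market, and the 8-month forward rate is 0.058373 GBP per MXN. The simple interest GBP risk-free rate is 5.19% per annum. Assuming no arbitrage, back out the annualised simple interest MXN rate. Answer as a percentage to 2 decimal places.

T = 8/12 years.
CIP gives F = S · g_GBP/g_MXN, so g_GBP/g_MXN = 0.058373/0.0594 = 0.9827104.
The GBP side grows by 1 + 0.0519×8/12 = 1.034600.
That pins the MXN growth at 1.0528025.
(1.0528025 − 1)/T = 0.079204, i.e. 7.92%.

7.92%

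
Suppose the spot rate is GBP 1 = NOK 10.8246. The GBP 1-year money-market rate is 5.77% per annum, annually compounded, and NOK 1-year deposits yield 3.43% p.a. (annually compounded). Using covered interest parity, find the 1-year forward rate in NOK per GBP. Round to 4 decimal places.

T = 1 year.
NOK accumulates by (1 + 0.0343)^1 = 1.034300.
GBP accumulates by (1 + 0.0577)^1 = 1.057700.
So F = 10.8246 × 1.034300 / 1.057700 = 10.585122 (NOK/GBP).

10.5851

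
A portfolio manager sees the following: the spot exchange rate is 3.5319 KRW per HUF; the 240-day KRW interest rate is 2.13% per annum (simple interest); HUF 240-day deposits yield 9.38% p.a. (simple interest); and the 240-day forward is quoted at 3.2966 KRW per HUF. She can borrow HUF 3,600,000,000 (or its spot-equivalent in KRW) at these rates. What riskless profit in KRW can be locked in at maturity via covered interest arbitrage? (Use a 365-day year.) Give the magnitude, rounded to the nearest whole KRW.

T = 240/365 years.
Invest the HUF and cover forward: 3,600,000,000 × 1.061676712329 × 3.2966 = KRW 12,599,724,419.51.
Convert at spot and invest in KRW: 3,600,000,000 × 3.5319 × 1.014005479452 = KRW 12,892,917,430.36.
The quoted forward undervalues HUF, so borrow HUF, convert to KRW at spot, deposit the KRW at 2.13%, and buy HUF forward at 3.2966 to cover the loan.
Arbitrage profit = |12,599,724,419.51 − 12,892,917,430.36| = KRW 293,193,011.

KRW 293,193,011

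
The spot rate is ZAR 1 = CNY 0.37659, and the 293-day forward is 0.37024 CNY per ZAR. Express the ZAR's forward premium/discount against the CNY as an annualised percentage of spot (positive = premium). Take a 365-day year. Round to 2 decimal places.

T = 293/365 years.
(F − S)/S = (0.37024 − 0.37659)/0.37659 = -0.0168618.
×(1/T) gives -2.10% p.a.

-2.10%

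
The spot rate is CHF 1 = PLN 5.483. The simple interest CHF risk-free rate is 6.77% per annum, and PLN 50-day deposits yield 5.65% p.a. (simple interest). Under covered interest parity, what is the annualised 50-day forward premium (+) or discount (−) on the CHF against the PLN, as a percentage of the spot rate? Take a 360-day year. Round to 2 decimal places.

-1.11%

T = 50/360 years.
No-arbitrage forward: 5.483 × 1.0078472 / 1.0094028 = 5.474550 PLN/CHF.
(F − S)/S ÷ T = (5.474550 − 5.483)/5.483/(50/360) = -0.011096 → -1.11%.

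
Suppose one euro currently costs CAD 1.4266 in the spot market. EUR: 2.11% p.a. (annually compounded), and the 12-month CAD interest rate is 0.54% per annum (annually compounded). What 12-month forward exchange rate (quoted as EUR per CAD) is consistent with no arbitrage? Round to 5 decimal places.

0.71191

T = 1 year.
CAD accumulates by (1 + 0.0054)^1 = 1.005400.
Growth of 1 EUR over T: (1 + 0.0211)^1 = 1.021100.
So F = 1.4266 × 1.005400 / 1.021100 = 1.404665 (CAD/EUR).
Invert for EUR per CAD: 1 / 1.404665 = 0.71191.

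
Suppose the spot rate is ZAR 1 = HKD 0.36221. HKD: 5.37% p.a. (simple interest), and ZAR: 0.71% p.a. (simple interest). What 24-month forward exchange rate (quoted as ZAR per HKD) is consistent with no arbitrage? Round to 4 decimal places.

T = 2 years.
HKD accumulates by 1 + 0.0537×2 = 1.107400.
ZAR accumulates by 1 + 0.0071×2 = 1.014200.
So F = 0.36221 × 1.107400 / 1.014200 = 0.3954953 (HKD/ZAR).
Quoted the other way: 1/0.3954953 = 2.5285 ZAR per HKD.

2.5285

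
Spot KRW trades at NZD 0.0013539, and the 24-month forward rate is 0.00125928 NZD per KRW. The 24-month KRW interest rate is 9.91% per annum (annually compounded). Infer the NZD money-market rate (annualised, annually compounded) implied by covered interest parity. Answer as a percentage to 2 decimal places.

6.00%

T = 2 years.
CIP gives F = S · g_NZD/g_KRW, so g_NZD/g_KRW = 0.00125928/0.0013539 = 0.9301130.
The KRW side grows by (1 + 0.0991)^2 = 1.2080208.
Hence g_NZD = 1.1235959.
Annualise: 1.1235959^(1/2) − 1 = 0.059998 = 6.00%.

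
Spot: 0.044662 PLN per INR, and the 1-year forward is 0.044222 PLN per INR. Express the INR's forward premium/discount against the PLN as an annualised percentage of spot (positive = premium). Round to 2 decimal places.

T = 1 year.
INR trades forward at -0.98518% vs spot over the period.
×(1/T) gives -0.99% p.a.

-0.99%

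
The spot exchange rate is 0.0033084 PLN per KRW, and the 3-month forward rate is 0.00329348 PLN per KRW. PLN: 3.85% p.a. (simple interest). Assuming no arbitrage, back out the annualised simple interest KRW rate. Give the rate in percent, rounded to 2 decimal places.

5.68%

T = 3/12 years.
By CIP, F/S equals the PLN-to-KRW growth ratio: 0.00329348/0.0033084 = 0.9954903.
The PLN side grows by 1 + 0.0385×3/12 = 1.009625.
Hence g_KRW = 1.0141987.
r = (1.0141987 − 1)/(3/12) = 0.056795 → 5.68%.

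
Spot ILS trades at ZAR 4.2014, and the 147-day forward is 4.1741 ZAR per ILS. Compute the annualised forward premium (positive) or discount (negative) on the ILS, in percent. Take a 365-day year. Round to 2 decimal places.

T = 147/365 years.
ILS trades forward at -0.64978% vs spot over the period.
Per annum: -0.0064978 / (147/365) = -0.016134 = -1.61%.

-1.61%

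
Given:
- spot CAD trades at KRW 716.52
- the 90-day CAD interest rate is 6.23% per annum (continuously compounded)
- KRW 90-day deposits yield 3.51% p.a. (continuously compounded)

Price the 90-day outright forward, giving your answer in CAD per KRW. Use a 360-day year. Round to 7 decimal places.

T = 90/360 years.
Growth of 1 KRW over T: e^(0.0351×90/360) = 1.0088136.
CAD growth factor: e^(0.0623×90/360) = 1.0156969.
So F = 716.52 × 1.0088136 / 1.0156969 = 711.6642 (KRW/CAD).
Invert for CAD per KRW: 1 / 711.6642 = 0.0014052.

0.0014052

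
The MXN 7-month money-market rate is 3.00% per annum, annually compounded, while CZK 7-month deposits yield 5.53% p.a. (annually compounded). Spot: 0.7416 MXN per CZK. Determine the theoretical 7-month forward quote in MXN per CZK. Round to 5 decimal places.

T = 7/12 years.
MXN growth factor: (1 + 0.0300)^(7/12) = 1.0173921.
CZK growth factor: (1 + 0.0553)^(7/12) = 1.0318961.
CIP: F = S · (grow MXN)/(grow CZK) = 0.7416 × 1.0173921/1.0318961 = 0.7311763 MXN per CZK.

0.73118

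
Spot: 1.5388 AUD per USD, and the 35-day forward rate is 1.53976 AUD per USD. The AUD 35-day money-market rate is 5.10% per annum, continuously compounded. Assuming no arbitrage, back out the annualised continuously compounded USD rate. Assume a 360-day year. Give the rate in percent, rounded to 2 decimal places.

4.46%

T = 35/360 years.
By CIP, F/S equals the AUD-to-USD growth ratio: 1.53976/1.5388 = 1.0006239.
The AUD side grows by e^(0.0510×35/360) = 1.0049706.
So the USD growth factor = 1.004344.
Take logs: ln 1.004344 / (35/360) = 0.044584, so 4.46%.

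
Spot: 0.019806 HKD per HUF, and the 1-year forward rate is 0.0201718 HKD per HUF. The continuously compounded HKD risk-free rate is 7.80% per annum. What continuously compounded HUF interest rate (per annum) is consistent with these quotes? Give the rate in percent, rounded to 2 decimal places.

5.97%

T = 1 year.
By CIP, F/S equals the HKD-to-HUF growth ratio: 0.0201718/0.019806 = 1.0184692.
The HKD side grows by e^(0.0780×1) = 1.0811227.
Hence g_HUF = 1.0615173.
Take logs: ln 1.0615173 / 1 = 0.059699, so 5.97%.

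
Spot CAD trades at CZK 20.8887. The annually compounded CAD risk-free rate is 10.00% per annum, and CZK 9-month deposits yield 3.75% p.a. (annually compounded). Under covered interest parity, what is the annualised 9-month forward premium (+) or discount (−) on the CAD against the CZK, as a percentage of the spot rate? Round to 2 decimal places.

-5.72%

T = 9/12 years.
F = S · g_CZK/g_CAD = 20.8887 × 1.0279952/1.0740995 = 19.9920802.
(F − S)/S ÷ T = (19.9920802 − 20.8887)/20.8887/(9/12) = -0.057232 → -5.72%.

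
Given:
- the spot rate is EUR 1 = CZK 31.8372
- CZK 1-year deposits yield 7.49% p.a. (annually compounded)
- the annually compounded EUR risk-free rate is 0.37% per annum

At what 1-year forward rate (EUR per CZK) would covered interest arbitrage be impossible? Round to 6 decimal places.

T = 1 year.
CZK accumulates by (1 + 0.0749)^1 = 1.074900.
EUR growth factor: (1 + 0.0037)^1 = 1.003700.
So F = 31.8372 × 1.074900 / 1.003700 = 34.09565 (CZK/EUR).
Quoted the other way: 1/34.09565 = 0.029329 EUR per CZK.

0.029329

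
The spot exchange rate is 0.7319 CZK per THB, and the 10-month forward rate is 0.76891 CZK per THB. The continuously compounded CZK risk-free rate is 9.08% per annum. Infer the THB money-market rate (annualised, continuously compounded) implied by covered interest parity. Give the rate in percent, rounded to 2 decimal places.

T = 10/12 years.
CIP gives F = S · g_CZK/g_THB, so g_CZK/g_THB = 0.76891/0.7319 = 1.0505670.
The CZK side grows by e^(0.0908×10/12) = 1.078603.
So the THB growth factor = 1.0266865.
r = ln(1.0266865)/(10/12) = 0.031604 → 3.16%.

3.16%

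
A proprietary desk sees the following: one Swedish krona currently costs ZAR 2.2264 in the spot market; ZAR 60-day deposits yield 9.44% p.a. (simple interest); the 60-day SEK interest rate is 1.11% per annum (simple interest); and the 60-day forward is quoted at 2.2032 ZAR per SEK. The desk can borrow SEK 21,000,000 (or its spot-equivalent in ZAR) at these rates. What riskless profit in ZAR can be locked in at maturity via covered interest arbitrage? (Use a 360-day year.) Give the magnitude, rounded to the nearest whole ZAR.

ZAR 1,137,208

T = 60/360 years.
Route A — deposit SEK, sell forward: 21,000,000 × 1.001850 × 2.2032 = ZAR 46,352,794.32.
Route B — convert at spot, deposit ZAR: 21,000,000 × 2.2264 × 1.0157333333 = ZAR 47,490,002.56.
The quoted forward undervalues SEK, so borrow SEK, convert to ZAR at spot, deposit the ZAR at 9.44%, and buy SEK forward at 2.2032 to cover the loan.
The gap between the two covered legs is ZAR 1,137,208.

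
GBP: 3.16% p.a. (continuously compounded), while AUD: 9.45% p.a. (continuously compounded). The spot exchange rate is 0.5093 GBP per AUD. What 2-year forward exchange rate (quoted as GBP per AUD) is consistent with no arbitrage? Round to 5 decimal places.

T = 2 years.
Growth of 1 GBP over T: e^(0.0316×2) = 1.0652399.
Growth of 1 AUD over T: e^(0.0945×2) = 1.208041.
CIP: F = S · (grow GBP)/(grow AUD) = 0.5093 × 1.0652399/1.208041 = 0.4490962 GBP per AUD.

0.44910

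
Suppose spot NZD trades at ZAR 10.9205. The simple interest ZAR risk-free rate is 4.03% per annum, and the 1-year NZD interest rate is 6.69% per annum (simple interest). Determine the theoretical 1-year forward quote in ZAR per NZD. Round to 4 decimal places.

10.6482

T = 1 year.
ZAR accumulates by 1 + 0.0403×1 = 1.040300.
Growth of 1 NZD over T: 1 + 0.0669×1 = 1.066900.
CIP: F = S · (grow ZAR)/(grow NZD) = 10.9205 × 1.040300/1.066900 = 10.648230 ZAR per NZD.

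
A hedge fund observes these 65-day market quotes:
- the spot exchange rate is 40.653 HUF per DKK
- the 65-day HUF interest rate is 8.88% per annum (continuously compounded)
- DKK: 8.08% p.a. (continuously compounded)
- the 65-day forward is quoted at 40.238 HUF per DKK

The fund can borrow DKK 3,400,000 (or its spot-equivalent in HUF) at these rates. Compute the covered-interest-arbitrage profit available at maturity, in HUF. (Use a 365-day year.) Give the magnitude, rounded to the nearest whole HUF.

HUF 1,631,362

T = 65/365 years.
Invest the DKK and cover forward: 3,400,000 × 1.01449306167 × 40.238 = HUF 138,791,984.17.
Convert at spot and invest in HUF: 3,400,000 × 40.653 × 1.01593939687 = HUF 140,423,346.62.
The quoted forward undervalues DKK, so borrow DKK, convert to HUF at spot, deposit the HUF at 8.88%, and buy DKK forward at 40.238 to cover the loan.
The gap between the two covered legs is HUF 1,631,362.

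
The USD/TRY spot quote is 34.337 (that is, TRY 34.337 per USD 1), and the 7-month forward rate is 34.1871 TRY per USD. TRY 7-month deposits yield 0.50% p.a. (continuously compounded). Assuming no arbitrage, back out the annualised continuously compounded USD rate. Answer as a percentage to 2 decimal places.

1.25%

T = 7/12 years.
CIP gives F = S · g_TRY/g_USD, so g_TRY/g_USD = 34.1871/34.337 = 0.9956344.
The TRY side grows by e^(0.0050×7/12) = 1.0029209.
That pins the USD growth at 1.0073184.
r = ln(1.0073184)/(7/12) = 0.012500 → 1.25%.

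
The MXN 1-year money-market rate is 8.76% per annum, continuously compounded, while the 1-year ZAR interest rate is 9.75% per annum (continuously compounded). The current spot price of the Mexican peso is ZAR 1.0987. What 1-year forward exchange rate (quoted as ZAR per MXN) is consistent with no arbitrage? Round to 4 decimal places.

T = 1 year.
ZAR growth factor: e^(0.0975×1) = 1.1024114.
Growth of 1 MXN over T: e^(0.0876×1) = 1.0915514.
So F = 1.0987 × 1.1024114 / 1.0915514 = 1.109631 (ZAR/MXN).

1.1096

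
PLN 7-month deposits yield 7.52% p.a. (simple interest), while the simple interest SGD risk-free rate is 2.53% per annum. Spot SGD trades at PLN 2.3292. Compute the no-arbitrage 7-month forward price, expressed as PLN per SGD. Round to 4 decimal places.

2.3960

T = 7/12 years.
PLN growth factor: 1 + 0.0752×7/12 = 1.0438667.
SGD accumulates by 1 + 0.0253×7/12 = 1.0147583.
CIP: F = S · (grow PLN)/(grow SGD) = 2.3292 × 1.0438667/1.0147583 = 2.396013 PLN per SGD.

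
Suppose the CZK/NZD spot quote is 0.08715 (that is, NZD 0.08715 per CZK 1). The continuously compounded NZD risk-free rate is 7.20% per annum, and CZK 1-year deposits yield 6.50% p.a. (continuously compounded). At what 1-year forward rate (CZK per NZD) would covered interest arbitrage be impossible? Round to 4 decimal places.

11.3944

T = 1 year.
NZD accumulates by e^(0.0720×1) = 1.07465534.
Growth of 1 CZK over T: e^(0.0650×1) = 1.06715902.
CIP: F = S · (grow NZD)/(grow CZK) = 0.08715 × 1.07465534/1.06715902 = 0.087762190 NZD per CZK.
Quoted the other way: 1/0.087762190 = 11.3944 CZK per NZD.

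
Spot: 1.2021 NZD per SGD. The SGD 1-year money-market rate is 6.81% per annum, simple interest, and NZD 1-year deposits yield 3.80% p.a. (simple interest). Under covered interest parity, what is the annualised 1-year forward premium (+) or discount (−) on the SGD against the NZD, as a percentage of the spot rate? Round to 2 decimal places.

T = 1 year.
CIP forward (NZD per SGD) = 1.2021 × 1.038000/1.068100 = 1.1682238.
Annualised premium = (F − S)/S × (1/T) = (1.1682238 − 1.2021)/1.2021 ÷ 1 = -2.82%.

-2.82%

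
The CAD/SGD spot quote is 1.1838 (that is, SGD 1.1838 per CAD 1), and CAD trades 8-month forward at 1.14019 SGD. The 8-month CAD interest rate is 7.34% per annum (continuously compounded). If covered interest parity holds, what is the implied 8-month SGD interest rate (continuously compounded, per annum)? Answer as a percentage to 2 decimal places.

T = 8/12 years.
F/S = 1.14019/1.1838 = 0.9631610 = (growth of SGD) / (growth of CAD).
CAD growth factor: e^(0.0734×8/12) = 1.0501503.
That pins the SGD growth at 1.0114638.
Take logs: ln 1.0114638 / (8/12) = 0.017098, so 1.71%.

1.71%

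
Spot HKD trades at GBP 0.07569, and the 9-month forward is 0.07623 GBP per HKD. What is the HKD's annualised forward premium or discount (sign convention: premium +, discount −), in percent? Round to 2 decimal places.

+0.95%

T = 9/12 years.
(F − S)/S = (0.07623 − 0.07569)/0.07569 = 0.0071344.
×(1/T) gives 0.95% p.a.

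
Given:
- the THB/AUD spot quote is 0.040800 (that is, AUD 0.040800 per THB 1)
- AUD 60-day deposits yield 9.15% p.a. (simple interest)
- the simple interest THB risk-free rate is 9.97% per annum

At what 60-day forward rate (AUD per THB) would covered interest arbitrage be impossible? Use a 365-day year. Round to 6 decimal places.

0.040746

T = 60/365 years.
AUD accumulates by 1 + 0.0915×60/365 = 1.0150411.
THB accumulates by 1 + 0.0997×60/365 = 1.016389.
Forward (AUD per THB) = 0.0408 × 1.0150411 / 1.016389 = 0.04074589.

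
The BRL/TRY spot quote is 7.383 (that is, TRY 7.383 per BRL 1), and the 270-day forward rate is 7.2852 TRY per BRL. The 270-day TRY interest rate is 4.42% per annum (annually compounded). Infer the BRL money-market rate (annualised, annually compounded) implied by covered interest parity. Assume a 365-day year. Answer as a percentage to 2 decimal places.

6.32%

T = 270/365 years.
By CIP, F/S equals the TRY-to-BRL growth ratio: 7.2852/7.383 = 0.9867534.
The TRY side grows by (1 + 0.0442)^(270/365) = 1.0325112.
So the BRL growth factor = 1.0463721.
Annualise: 1.0463721^(365/270) − 1 = 0.063195 = 6.32%.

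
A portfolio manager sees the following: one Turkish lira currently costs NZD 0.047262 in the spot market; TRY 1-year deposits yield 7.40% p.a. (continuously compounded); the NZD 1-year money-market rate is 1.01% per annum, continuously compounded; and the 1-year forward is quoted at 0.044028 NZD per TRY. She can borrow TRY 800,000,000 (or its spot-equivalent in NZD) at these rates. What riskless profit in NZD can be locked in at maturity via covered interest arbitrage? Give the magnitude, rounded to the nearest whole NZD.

NZD 265,692

T = 1 year.
Keep in TRY, deliver into the forward: 800,000,000·1.0768068055·0.044028 = NZD 37,927,720.03.
Swap to NZD now, deposit: 800,000,000·0.047262·1.0101511772 = NZD 38,193,411.95.
The quoted forward undervalues TRY, so borrow TRY, convert to NZD at spot, deposit the NZD at 1.01%, and buy TRY forward at 0.044028 to cover the loan.
The gap between the two covered legs is NZD 265,692.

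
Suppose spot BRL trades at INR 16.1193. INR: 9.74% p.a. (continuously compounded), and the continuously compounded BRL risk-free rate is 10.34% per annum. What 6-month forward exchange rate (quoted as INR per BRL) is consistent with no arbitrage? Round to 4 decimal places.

16.0710

T = 6/12 years.
INR accumulates by e^(0.0974×6/12) = 1.04990533.
BRL accumulates by e^(0.1034×6/12) = 1.05305978.
Forward (INR per BRL) = 16.1193 × 1.04990533 / 1.05305978 = 16.071014.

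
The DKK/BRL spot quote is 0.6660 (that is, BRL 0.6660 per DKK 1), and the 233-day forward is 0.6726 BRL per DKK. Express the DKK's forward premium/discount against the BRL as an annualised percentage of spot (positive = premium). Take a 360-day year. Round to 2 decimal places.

T = 233/360 years.
Period premium: (0.6726 − 0.666)/0.666 = 0.0099099.
Per annum: 0.0099099 / (233/360) = 0.015311 = 1.53%.

+1.53%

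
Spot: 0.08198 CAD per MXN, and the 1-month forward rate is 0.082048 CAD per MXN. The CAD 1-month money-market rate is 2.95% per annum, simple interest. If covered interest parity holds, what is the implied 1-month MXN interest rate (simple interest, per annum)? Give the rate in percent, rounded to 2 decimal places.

T = 1/12 years.
F/S = 0.082048/0.08198 = 1.0008295 = (growth of CAD) / (growth of MXN).
The CAD side grows by 1 + 0.0295×1/12 = 1.0024583.
Hence g_MXN = 1.0016275.
(1.0016275 − 1)/T = 0.019530, i.e. 1.95%.

1.95%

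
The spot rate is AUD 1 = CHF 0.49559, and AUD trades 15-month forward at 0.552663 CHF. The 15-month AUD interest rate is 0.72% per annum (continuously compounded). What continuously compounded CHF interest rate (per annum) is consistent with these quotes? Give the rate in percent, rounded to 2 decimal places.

T = 15/12 years.
CIP gives F = S · g_CHF/g_AUD, so g_CHF/g_AUD = 0.552663/0.49559 = 1.1151617.
The AUD side grows by e^(0.0072×15/12) = 1.0090406.
Hence g_CHF = 1.1252434.
Take logs: ln 1.1252434 / (15/12) = 0.094399, so 9.44%.

9.44%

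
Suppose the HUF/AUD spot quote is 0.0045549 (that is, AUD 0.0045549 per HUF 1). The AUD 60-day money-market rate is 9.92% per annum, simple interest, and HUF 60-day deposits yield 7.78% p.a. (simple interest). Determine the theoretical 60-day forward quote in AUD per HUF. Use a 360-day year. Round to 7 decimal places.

T = 60/360 years.
AUD growth factor: 1 + 0.0992×60/360 = 1.0165333.
HUF accumulates by 1 + 0.0778×60/360 = 1.0129667.
CIP: F = S · (grow AUD)/(grow HUF) = 0.0045549 × 1.0165333/1.0129667 = 0.004570938 AUD per HUF.

0.0045709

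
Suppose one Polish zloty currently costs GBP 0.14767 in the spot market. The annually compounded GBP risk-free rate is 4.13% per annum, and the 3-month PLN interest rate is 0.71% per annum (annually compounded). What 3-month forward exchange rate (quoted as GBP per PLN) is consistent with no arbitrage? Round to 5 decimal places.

0.14891

T = 3/12 years.
GBP accumulates by (1 + 0.0413)^(3/12) = 1.0101688.
PLN accumulates by (1 + 0.0071)^(3/12) = 1.0017703.
CIP: F = S · (grow GBP)/(grow PLN) = 0.14767 × 1.0101688/1.0017703 = 0.1489080 GBP per PLN.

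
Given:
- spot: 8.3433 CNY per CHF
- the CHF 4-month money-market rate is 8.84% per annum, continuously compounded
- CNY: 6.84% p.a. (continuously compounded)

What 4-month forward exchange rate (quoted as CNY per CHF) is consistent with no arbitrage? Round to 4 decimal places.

T = 4/12 years.
Growth of 1 CNY over T: e^(0.0684×4/12) = 1.0230619.
CHF growth factor: e^(0.0884×4/12) = 1.0299051.
So F = 8.3433 × 1.0230619 / 1.0299051 = 8.287863 (CNY/CHF).

8.2879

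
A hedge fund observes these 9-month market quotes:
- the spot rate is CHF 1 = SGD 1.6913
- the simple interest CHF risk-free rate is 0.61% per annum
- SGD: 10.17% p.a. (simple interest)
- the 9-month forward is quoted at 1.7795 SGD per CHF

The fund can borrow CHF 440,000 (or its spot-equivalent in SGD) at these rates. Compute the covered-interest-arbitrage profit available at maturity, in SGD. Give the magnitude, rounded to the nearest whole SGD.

SGD 14,372

T = 9/12 years.
Route A — deposit CHF, sell forward: 440,000 × 1.004575 × 1.7795 = SGD 786,562.13.
Route B — convert at spot, deposit SGD: 440,000 × 1.6913 × 1.076275 = SGD 800,933.72.
The quoted forward undervalues CHF, so borrow CHF, convert to SGD at spot, deposit the SGD at 10.17%, and buy CHF forward at 1.7795 to cover the loan.
Arbitrage profit = |786,562.13 − 800,933.72| = SGD 14,372.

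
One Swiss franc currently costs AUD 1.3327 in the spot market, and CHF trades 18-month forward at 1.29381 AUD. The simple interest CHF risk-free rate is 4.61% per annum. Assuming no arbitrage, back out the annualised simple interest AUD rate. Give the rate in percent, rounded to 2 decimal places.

T = 18/12 years.
By CIP, F/S equals the AUD-to-CHF growth ratio: 1.29381/1.3327 = 0.9708186.
CHF growth factor: 1 + 0.0461×18/12 = 1.069150.
So the AUD growth factor = 1.0379507.
r = (1.0379507 − 1)/(18/12) = 0.025300 → 2.53%.

2.53%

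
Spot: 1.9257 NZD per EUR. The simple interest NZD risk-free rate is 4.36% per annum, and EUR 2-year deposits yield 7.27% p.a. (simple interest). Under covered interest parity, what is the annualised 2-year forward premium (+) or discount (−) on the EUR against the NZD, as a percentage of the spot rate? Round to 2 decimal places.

-2.54%

T = 2 years.
No-arbitrage forward: 1.9257 × 1.087200 / 1.145400 = 1.8278514 NZD/EUR.
(F − S)/S ÷ T = (1.8278514 − 1.9257)/1.9257/2 = -0.025406 → -2.54%.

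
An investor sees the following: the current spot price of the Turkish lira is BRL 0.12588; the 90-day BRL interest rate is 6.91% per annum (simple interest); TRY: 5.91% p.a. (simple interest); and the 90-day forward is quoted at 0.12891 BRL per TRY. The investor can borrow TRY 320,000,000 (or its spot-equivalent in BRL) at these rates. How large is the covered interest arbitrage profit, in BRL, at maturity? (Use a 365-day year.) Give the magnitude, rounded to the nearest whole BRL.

T = 90/365 years.
Invest the TRY and cover forward: 320,000,000 × 1.0145726027 × 0.12891 = BRL 41,852,337.35.
Convert at spot and invest in BRL: 320,000,000 × 0.12588 × 1.0170383562 = BRL 40,967,932.25.
The quoted forward overvalues TRY, so borrow BRL, buy TRY at spot, deposit the TRY at 5.91%, and sell the proceeds forward at 0.12891.
The gap between the two covered legs is BRL 884,405.

BRL 884,405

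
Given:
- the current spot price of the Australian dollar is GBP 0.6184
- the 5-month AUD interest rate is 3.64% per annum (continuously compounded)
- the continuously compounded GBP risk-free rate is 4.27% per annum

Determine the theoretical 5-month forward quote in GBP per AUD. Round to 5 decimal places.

0.62003

T = 5/12 years.
Growth of 1 GBP over T: e^(0.0427×5/12) = 1.0179509.
Growth of 1 AUD over T: e^(0.0364×5/12) = 1.0152823.
So F = 0.6184 × 1.0179509 / 1.0152823 = 0.6200254 (GBP/AUD).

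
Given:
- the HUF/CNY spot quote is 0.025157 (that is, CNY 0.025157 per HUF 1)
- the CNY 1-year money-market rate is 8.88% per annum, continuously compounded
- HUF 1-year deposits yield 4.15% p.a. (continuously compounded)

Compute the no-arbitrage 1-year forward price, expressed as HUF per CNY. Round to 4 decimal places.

T = 1 year.
CNY growth factor: e^(0.0888×1) = 1.09286206.
HUF growth factor: e^(0.0415×1) = 1.04237316.
So F = 0.025157 × 1.09286206 / 1.04237316 = 0.026375517 (CNY/HUF).
Quoted the other way: 1/0.026375517 = 37.9139 HUF per CNY.

37.9139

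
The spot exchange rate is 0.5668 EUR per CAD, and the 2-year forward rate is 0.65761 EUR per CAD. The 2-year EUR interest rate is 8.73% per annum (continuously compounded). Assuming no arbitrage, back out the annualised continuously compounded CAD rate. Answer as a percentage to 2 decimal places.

T = 2 years.
CIP gives F = S · g_EUR/g_CAD, so g_EUR/g_CAD = 0.65761/0.5668 = 1.1602152.
The EUR side grows by e^(0.0873×2) = 1.1907698.
Hence g_CAD = 1.0263353.
Take logs: ln 1.0263353 / 2 = 0.012997, so 1.30%.

1.30%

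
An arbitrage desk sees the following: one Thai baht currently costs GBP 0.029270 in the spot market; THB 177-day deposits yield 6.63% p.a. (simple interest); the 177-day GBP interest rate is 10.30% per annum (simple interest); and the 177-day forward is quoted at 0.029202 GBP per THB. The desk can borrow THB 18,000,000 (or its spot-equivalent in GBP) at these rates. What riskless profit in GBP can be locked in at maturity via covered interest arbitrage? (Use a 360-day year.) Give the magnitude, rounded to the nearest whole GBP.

GBP 10,771

T = 177/360 years.
Invest the THB and cover forward: 18,000,000 × 1.0325975 × 0.029202 = GBP 542,770.42.
Convert at spot and invest in GBP: 18,000,000 × 0.029270 × 1.05064167 = GBP 553,541.07.
The quoted forward undervalues THB, so borrow THB, convert to GBP at spot, deposit the GBP at 10.30%, and buy THB forward at 0.029202 to cover the loan.
The gap between the two covered legs is GBP 10,771.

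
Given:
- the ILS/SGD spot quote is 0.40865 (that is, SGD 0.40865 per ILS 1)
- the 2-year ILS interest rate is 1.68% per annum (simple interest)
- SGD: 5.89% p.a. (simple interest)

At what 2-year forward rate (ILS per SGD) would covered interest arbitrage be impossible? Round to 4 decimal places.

2.2628

T = 2 years.
Growth of 1 SGD over T: 1 + 0.0589×2 = 1.117800.
ILS growth factor: 1 + 0.0168×2 = 1.033600.
Forward (SGD per ILS) = 0.40865 × 1.117800 / 1.033600 = 0.4419398.
Invert for ILS per SGD: 1 / 0.4419398 = 2.2628.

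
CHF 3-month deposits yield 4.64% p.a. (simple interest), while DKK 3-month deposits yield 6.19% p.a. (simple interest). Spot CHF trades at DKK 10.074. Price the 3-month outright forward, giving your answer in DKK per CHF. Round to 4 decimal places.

T = 3/12 years.
DKK growth factor: 1 + 0.0619×3/12 = 1.015475.
Growth of 1 CHF over T: 1 + 0.0464×3/12 = 1.011600.
So F = 10.074 × 1.015475 / 1.011600 = 10.112589 (DKK/CHF).

10.1126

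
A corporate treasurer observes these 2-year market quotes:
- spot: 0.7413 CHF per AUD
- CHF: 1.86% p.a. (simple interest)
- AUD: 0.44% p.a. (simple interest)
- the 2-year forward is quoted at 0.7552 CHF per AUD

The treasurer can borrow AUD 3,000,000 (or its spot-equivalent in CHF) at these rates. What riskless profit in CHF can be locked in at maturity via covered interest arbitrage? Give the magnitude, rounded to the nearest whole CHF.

T = 2 years.
Route A — deposit AUD, sell forward: 3,000,000 × 1.008800 × 0.7552 = CHF 2,285,537.28.
Route B — convert at spot, deposit CHF: 3,000,000 × 0.7413 × 1.037200 = CHF 2,306,629.08.
The quoted forward undervalues AUD, so borrow AUD, convert to CHF at spot, deposit the CHF at 1.86%, and buy AUD forward at 0.7552 to cover the loan.
The gap between the two covered legs is CHF 21,092.

CHF 21,092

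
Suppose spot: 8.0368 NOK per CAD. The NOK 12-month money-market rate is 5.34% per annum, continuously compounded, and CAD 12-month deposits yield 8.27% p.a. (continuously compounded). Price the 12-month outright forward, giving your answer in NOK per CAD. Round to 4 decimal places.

7.8047

T = 1 year.
NOK accumulates by e^(0.0534×1) = 1.0548515.
CAD accumulates by e^(0.0827×1) = 1.0862159.
So F = 8.0368 × 1.0548515 / 1.0862159 = 7.804738 (NOK/CAD).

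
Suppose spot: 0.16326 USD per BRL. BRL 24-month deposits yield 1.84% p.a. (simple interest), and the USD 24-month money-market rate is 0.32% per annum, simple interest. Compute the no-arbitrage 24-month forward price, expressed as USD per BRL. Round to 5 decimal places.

T = 2 years.
Growth of 1 USD over T: 1 + 0.0032×2 = 1.006400.
Growth of 1 BRL over T: 1 + 0.0184×2 = 1.036800.
So F = 0.16326 × 1.006400 / 1.036800 = 0.1584731 (USD/BRL).

0.15847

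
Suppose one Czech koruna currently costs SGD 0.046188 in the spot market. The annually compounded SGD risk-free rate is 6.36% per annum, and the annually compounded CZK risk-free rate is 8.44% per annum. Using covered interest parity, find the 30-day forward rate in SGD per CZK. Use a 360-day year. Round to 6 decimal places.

0.046114

T = 30/360 years.
SGD accumulates by (1 + 0.0636)^(30/360) = 1.0051515.
CZK accumulates by (1 + 0.0844)^(30/360) = 1.0067751.
So F = 0.046188 × 1.0051515 / 1.0067751 = 0.04611351 (SGD/CZK).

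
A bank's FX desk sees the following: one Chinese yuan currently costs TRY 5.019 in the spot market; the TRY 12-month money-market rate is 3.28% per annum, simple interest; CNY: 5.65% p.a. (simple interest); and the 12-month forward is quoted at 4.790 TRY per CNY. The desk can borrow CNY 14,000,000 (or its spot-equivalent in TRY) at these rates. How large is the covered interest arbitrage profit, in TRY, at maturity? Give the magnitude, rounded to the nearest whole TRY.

TRY 1,721,835

T = 1 year.
Invest the CNY and cover forward: 14,000,000 × 1.056500 × 4.790 = TRY 70,848,890.00.
Convert at spot and invest in TRY: 14,000,000 × 5.019 × 1.032800 = TRY 72,570,724.80.
The quoted forward undervalues CNY, so borrow CNY, convert to TRY at spot, deposit the TRY at 3.28%, and buy CNY forward at 4.790 to cover the loan.
The gap between the two covered legs is TRY 1,721,835.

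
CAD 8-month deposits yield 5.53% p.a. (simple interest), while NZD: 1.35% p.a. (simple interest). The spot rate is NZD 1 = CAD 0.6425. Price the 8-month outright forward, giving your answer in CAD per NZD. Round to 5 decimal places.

0.66024

T = 8/12 years.
CAD accumulates by 1 + 0.0553×8/12 = 1.0368667.
NZD accumulates by 1 + 0.0135×8/12 = 1.009000.
Forward (CAD per NZD) = 0.6425 × 1.0368667 / 1.009000 = 0.6602447.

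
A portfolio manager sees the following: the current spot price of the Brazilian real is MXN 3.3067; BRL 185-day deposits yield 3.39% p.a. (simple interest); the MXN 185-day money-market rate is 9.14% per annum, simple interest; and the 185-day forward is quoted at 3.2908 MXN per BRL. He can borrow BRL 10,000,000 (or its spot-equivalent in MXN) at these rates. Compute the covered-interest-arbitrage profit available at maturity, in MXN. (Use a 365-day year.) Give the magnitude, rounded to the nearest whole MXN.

MXN 1,125,431

T = 185/365 years.
Route A — deposit BRL, sell forward: 10,000,000 × 1.0171821918 × 3.2908 = MXN 33,473,431.57.
Route B — convert at spot, deposit MXN: 10,000,000 × 3.3067 × 1.0463260274 = MXN 34,598,862.75.
The quoted forward undervalues BRL, so borrow BRL, convert to MXN at spot, deposit the MXN at 9.14%, and buy BRL forward at 3.2908 to cover the loan.
The gap between the two covered legs is MXN 1,125,431.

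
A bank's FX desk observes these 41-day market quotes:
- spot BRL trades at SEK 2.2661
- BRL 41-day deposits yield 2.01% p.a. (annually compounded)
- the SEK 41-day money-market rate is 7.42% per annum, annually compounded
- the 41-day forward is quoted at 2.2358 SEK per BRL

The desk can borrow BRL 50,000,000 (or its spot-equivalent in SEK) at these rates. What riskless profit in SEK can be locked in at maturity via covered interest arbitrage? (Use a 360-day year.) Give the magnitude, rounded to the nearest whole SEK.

SEK 2,188,752

T = 41/360 years.
Keep in BRL, deliver into the forward: 50,000,000·1.00226903462·2.2358 = SEK 112,043,655.38.
Swap to SEK now, deposit: 50,000,000·2.2661·1.00818504956 = SEK 114,232,407.04.
The quoted forward undervalues BRL, so borrow BRL, convert to SEK at spot, deposit the SEK at 7.42%, and buy BRL forward at 2.2358 to cover the loan.
Arbitrage profit = |112,043,655.38 − 114,232,407.04| = SEK 2,188,752.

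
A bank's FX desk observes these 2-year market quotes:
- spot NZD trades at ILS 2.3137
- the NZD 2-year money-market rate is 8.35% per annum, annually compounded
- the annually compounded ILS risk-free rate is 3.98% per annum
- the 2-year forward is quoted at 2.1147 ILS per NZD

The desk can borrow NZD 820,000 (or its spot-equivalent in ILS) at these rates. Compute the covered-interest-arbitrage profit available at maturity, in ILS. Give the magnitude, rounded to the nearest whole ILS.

ILS 15,528

T = 2 years.
Route A — deposit NZD, sell forward: 820,000 × 1.17397225 × 2.1147 = ILS 2,035,731.28.
Route B — convert at spot, deposit ILS: 820,000 × 2.3137 × 1.08118404 = ILS 2,051,259.12.
The quoted forward undervalues NZD, so borrow NZD, convert to ILS at spot, deposit the ILS at 3.98%, and buy NZD forward at 2.1147 to cover the loan.
Profit = 2,051,259.12 − 2,035,731.28 = ILS 15,528.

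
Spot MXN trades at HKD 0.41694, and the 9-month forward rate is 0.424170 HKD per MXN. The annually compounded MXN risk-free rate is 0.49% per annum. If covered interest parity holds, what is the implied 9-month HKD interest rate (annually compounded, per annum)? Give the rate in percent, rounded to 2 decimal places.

2.82%

T = 9/12 years.
F/S = 0.42417/0.41694 = 1.0173406 = (growth of HKD) / (growth of MXN).
The MXN side grows by (1 + 0.0049)^(9/12) = 1.0036728.
So the HKD growth factor = 1.0210771.
r = 1.0210771^(12/9) − 1 = 0.028201 → 2.82%.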